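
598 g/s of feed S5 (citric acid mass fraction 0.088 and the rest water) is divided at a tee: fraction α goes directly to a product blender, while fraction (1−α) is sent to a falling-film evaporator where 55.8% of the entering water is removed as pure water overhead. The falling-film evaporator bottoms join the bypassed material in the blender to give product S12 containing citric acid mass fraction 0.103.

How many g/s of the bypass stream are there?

426.9 g/s

All 598×0.088 = 52.624 g/s of citric acid reaches S12, so S12 = 52.624/0.103 = 510.91 g/s and vapour = 87.087 g/s.
The evaporator receives (1−α)·598 of feed at 0.912 water and removes 0.558 of that water:
0.558×0.912×(1−α)×598 = 87.087
(1−α) = 87.087/304.32 = 0.2862;  α = 0.7138.
Bypass flow = 0.7138×598 = 426.87 g/s.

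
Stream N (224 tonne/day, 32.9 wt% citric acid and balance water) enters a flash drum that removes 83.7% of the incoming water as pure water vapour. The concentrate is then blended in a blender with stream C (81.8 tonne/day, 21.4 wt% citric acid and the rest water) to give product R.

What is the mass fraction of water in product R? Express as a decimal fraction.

Vapour removed = 0.837×0.671×224 = 125.8 tonne/day; concentrate = 98.196 tonne/day.
water reaching the mixer = 24.5 (from concentrate) + 81.8×0.786 = 88.794 tonne/day.
Product flow = 98.196 + 81.8 = 180 tonne/day; water fraction = 0.493.

0.493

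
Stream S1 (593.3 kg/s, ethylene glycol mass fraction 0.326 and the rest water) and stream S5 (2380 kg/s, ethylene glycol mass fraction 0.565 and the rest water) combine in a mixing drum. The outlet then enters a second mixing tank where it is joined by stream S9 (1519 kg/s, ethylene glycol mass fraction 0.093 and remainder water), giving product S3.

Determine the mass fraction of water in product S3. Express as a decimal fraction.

Overall, product flow = 4492.3 kg/s.
water in = 593.3×0.674 + 2380×0.435 + 1519×0.907 = 2812.9 kg/s.
water fraction in S3 = 0.626.

0.626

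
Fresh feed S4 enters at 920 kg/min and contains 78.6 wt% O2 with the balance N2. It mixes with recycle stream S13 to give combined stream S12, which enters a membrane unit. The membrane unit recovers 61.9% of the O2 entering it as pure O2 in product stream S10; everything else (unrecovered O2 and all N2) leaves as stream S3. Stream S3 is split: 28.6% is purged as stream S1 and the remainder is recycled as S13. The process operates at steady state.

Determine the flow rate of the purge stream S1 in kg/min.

N2 enters only via S4 and leaves only via the purge: 920×0.214 = 0.286×(N2 in S3), and the membrane unit passes all N2, so N2 in S12 = N2 in S3 = 688.39 kg/min.
O2 in S12: m_A = 920×0.786 + (1−0.286)·(1−0.619)·m_A, so m_A = 723.12/0.7280 = 993.34 kg/min.
S3 = (1−0.619)×993.34 + 688.39 = 1066.9 kg/min.
Purge S1 = 0.286×1066.9 = 305.12 kg/min.

305.1 kg/min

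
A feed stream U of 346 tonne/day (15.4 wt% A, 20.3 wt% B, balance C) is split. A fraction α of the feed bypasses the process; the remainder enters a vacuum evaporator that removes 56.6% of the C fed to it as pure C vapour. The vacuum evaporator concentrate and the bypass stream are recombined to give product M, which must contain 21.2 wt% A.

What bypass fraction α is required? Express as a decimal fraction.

All 346×0.154 = 53.284 tonne/day of A reaches M, so M = 53.284/0.212 = 251.34 tonne/day and vapour = 94.66 tonne/day.
The evaporator receives (1−α)·346 of feed at 0.643 C and removes 0.566 of that C:
0.566×0.643×(1−α)×346 = 94.66
(1−α) = 94.66/125.92 = 0.7517;  α = 0.2483.

0.248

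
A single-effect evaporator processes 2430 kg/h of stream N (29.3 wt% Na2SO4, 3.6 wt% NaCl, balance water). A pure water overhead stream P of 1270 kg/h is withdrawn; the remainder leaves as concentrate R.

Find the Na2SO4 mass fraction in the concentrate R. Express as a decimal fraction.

Na2SO4 is not removed: 2430×0.293 = 711.99 kg/h of Na2SO4 enters R.
Concentrate = 2430 − 1270 = 1160 kg/h.
Mass fraction = 711.99/1160 = 0.614.

0.614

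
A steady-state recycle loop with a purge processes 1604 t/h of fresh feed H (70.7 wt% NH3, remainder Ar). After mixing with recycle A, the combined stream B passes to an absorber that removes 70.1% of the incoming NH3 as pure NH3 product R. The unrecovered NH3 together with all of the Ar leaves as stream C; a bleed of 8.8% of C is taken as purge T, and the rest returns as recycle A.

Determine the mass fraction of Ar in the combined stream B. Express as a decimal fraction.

0.7740

Ar enters only via H and leaves only via the purge: 1604×0.293 = 0.088×(Ar in C), and the absorber passes all Ar, so Ar in B = Ar in C = 5340.6 t/h.
NH3 in B: m_A = 1604×0.707 + (1−0.088)·(1−0.701)·m_A, so m_A = 1134/0.7273 = 1559.2 t/h.
B = 1559.2 + 5340.6 = 6899.8 t/h.
Ar fraction in B = 5340.6/6899.8 = 0.7740.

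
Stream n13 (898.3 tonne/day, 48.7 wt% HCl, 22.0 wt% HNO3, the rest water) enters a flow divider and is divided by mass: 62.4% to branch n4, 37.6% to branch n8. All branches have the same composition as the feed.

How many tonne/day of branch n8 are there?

Branch n8 flow = 0.376×898.3 = 337.76 tonne/day.

337.8 tonne/day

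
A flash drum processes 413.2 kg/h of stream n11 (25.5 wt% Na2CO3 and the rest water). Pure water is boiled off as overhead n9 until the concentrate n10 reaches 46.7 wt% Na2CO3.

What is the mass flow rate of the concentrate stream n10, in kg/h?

Na2CO3 is conserved: 413.2×0.255 = 105.37 kg/h all reports to the concentrate.
Concentrate = 105.37/(target fraction) = 225.62 kg/h.

225.6 kg/h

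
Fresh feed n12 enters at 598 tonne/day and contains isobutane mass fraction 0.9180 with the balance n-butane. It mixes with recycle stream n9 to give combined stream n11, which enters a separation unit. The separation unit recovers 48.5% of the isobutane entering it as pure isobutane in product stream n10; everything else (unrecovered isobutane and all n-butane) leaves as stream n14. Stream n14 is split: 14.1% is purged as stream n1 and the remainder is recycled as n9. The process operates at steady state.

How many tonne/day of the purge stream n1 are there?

120.5 tonne/day

n-butane enters only via n12 and leaves only via the purge: 598×0.082 = 0.141×(n-butane in n14), and the separation unit passes all n-butane, so n-butane in n11 = n-butane in n14 = 347.77 tonne/day.
isobutane in n11: m_A = 598×0.918 + (1−0.141)·(1−0.485)·m_A, so m_A = 548.96/0.5576 = 984.49 tonne/day.
n14 = (1−0.485)×984.49 + 347.77 = 854.78 tonne/day.
Purge n1 = 0.141×854.78 = 120.52 tonne/day.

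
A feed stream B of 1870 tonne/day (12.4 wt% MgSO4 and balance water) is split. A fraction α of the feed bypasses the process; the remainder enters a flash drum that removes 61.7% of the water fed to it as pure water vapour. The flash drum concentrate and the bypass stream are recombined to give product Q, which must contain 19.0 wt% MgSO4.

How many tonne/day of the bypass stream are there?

668.2 tonne/day

All 1870×0.124 = 231.88 tonne/day of MgSO4 reaches Q, so Q = 231.88/0.190 = 1220.4 tonne/day and vapour = 649.58 tonne/day.
The evaporator receives (1−α)·1870 of feed at 0.876 water and removes 0.617 of that water:
0.617×0.876×(1−α)×1870 = 649.58
(1−α) = 649.58/1010.7 = 0.6427;  α = 0.3573.
Bypass flow = 0.3573×1870 = 668.17 tonne/day.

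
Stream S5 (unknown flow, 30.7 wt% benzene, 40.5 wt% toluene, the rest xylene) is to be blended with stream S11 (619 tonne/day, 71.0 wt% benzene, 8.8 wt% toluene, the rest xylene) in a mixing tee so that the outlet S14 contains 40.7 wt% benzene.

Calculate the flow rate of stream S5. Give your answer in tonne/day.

Let S5 be the unknown flow. Total out = 619 + S5.
benzene balance: 439.49 + 0.307·S5 = 0.407·(619 + S5)
(0.307 − 0.407)·S5 = 0.407×619 − 439.49 = -187.56
S5 = -187.56 / -0.100 = 1875.6 tonne/day

1876 tonne/day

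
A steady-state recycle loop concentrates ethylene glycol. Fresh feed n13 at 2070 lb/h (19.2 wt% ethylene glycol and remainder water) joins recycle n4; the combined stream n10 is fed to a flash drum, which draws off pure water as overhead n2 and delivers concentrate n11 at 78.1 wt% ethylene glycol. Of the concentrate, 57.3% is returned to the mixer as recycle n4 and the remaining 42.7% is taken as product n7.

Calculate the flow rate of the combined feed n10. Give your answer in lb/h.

2753 lb/h

Overall ethylene glycol balance (none leaves overhead): ethylene glycol in fresh feed = ethylene glycol in product, i.e. 2070×0.192 = (1−0.573)·n11·0.781.
n11 = 397.44/(0.781×0.427) = 1191.8 lb/h.
Recycle n4 = 0.573×1191.8 = 682.88 lb/h.
Combined feed n10 = 2070 + 682.88 = 2752.9 lb/h.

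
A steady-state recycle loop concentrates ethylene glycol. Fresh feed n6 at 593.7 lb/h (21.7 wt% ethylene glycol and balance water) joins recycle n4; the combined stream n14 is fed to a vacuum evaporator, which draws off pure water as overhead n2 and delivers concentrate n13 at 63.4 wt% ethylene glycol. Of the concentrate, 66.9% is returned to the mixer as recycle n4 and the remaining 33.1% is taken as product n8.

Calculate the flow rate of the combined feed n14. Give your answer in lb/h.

Overall ethylene glycol balance (none leaves overhead): ethylene glycol in fresh feed = ethylene glycol in product, i.e. 593.7×0.217 = (1−0.669)·n13·0.634.
n13 = 128.83/(0.634×0.331) = 613.92 lb/h.
Recycle n4 = 0.669×613.92 = 410.71 lb/h.
Combined feed n14 = 593.7 + 410.71 = 1004.4 lb/h.

1004 lb/h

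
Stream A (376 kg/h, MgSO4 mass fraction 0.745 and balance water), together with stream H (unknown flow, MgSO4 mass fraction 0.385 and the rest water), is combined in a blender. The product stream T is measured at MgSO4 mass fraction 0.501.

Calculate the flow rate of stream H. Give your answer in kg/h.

Let H be the unknown flow. Total out = 376 + H.
MgSO4 balance: 280.12 + 0.385·H = 0.501·(376 + H)
(0.385 − 0.501)·H = 0.501×376 − 280.12 = -91.744
H = -91.744 / -0.116 = 790.9 kg/h

790.9 kg/h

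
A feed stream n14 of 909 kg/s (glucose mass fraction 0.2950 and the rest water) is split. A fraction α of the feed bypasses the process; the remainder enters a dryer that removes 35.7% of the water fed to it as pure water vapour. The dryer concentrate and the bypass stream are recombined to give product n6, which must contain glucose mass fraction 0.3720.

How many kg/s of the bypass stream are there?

161.4 kg/s

All 909×0.295 = 268.15 kg/s of glucose reaches n6, so n6 = 268.15/0.372 = 720.85 kg/s and vapour = 188.15 kg/s.
The evaporator receives (1−α)·909 of feed at 0.705 water and removes 0.357 of that water:
0.357×0.705×(1−α)×909 = 188.15
(1−α) = 188.15/228.78 = 0.8224;  α = 0.1776.
Bypass flow = 0.1776×909 = 161.43 kg/s.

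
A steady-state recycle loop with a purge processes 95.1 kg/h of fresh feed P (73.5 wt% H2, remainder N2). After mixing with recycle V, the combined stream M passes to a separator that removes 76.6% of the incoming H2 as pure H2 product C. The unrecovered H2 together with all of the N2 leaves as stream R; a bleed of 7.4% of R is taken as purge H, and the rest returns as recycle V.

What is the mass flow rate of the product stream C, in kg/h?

H2 in M: m_A = 95.1×0.735 + (1−0.074)·(1−0.766)·m_A, so m_A = 69.898/0.7833 = 89.234 kg/h.
Product C = 0.766×89.234 = 68.353 kg/h.

68.35 kg/h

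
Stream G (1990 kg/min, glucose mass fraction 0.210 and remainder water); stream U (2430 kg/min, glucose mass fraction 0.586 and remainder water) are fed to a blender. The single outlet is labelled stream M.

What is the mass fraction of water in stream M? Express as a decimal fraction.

Total flow out = 1990 + 2430 = 4420 kg/min.
water in = 1990×0.790 + 2430×0.414 = 2578.1 kg/min.
water mass fraction in M = 2578.1/4420 = 0.583.

0.583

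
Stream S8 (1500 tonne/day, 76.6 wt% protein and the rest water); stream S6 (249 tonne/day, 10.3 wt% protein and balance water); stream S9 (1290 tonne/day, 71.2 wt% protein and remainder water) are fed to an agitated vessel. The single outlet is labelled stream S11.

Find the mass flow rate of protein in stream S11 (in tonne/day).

protein out = protein in = 1500×0.766 + 249×0.103 + 1290×0.712 = 2093.1 tonne/day.

2093 tonne/day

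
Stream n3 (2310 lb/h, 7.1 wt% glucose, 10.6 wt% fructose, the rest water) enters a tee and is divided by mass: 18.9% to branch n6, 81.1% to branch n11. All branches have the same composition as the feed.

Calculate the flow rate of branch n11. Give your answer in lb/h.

Branch n11 flow = 0.811×2310 = 1873.4 lb/h.

1873 lb/h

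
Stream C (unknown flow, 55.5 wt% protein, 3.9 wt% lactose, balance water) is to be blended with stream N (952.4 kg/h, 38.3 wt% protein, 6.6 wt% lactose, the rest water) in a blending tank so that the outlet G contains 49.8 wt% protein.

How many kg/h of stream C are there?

Let C be the unknown flow. Total out = 952.4 + C.
protein balance: 364.77 + 0.555·C = 0.498·(952.4 + C)
(0.555 − 0.498)·C = 0.498×952.4 − 364.77 = 109.53
C = 109.53 / 0.057 = 1921.5 kg/h

1922 kg/h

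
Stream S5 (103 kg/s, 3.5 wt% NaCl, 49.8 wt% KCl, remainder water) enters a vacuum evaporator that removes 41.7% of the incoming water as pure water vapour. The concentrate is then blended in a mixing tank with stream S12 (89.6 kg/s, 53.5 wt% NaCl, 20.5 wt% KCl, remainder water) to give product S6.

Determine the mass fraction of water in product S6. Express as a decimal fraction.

Vapour removed = 0.417×0.467×103 = 20.058 kg/s; concentrate = 82.942 kg/s.
water reaching the mixer = 28.043 (from concentrate) + 89.6×0.260 = 51.339 kg/s.
Product flow = 82.942 + 89.6 = 172.54 kg/s; water fraction = 0.2975.

0.2975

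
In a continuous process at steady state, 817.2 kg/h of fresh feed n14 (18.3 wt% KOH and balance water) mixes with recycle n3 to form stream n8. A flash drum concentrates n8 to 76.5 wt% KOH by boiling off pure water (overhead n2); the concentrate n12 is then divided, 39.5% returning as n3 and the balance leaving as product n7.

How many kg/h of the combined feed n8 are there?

Overall KOH balance (none leaves overhead): KOH in fresh feed = KOH in product, i.e. 817.2×0.183 = (1−0.395)·n12·0.765.
n12 = 149.55/(0.765×0.605) = 323.12 kg/h.
Recycle n3 = 0.395×323.12 = 127.63 kg/h.
Combined feed n8 = 817.2 + 127.63 = 944.83 kg/h.

944.8 kg/h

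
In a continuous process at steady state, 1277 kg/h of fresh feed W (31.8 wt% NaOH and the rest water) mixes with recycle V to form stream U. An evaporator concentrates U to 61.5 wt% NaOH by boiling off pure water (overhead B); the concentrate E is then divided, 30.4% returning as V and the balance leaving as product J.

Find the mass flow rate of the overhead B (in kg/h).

Overall NaOH balance (none leaves overhead): NaOH in fresh feed = NaOH in product, i.e. 1277×0.318 = (1−0.304)·E·0.615.
E = 406.09/(0.615×0.696) = 948.71 kg/h.
Recycle V = 0.304×948.71 = 288.41 kg/h.
Combined feed U = 1277 + 288.41 = 1565.4 kg/h.
Overhead B = U − E = 1565.4 − 948.71 = 616.7 kg/h.

616.7 kg/h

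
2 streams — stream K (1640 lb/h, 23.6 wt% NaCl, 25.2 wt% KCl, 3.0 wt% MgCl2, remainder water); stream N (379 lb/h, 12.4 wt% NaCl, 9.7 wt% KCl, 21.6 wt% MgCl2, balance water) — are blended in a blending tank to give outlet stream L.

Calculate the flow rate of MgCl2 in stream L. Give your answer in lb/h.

MgCl2 out = MgCl2 in = 1640×0.030 + 379×0.216 = 131.06 lb/h.

131.1 lb/h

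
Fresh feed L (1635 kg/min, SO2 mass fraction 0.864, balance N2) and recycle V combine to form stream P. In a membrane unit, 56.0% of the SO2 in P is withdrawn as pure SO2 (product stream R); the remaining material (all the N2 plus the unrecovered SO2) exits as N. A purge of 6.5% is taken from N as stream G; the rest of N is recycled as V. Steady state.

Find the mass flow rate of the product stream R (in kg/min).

1344 kg/min

SO2 in P: m_A = 1635×0.864 + (1−0.065)·(1−0.560)·m_A, so m_A = 1412.6/0.5886 = 2400 kg/min.
Product R = 0.560×2400 = 1344 kg/min.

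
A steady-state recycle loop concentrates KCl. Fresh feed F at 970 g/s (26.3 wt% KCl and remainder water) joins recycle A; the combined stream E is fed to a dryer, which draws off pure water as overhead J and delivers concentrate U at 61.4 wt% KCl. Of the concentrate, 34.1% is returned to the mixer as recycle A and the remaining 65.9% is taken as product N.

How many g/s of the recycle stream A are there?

Overall KCl balance (none leaves overhead): KCl in fresh feed = KCl in product, i.e. 970×0.263 = (1−0.341)·U·0.614.
U = 255.11/(0.614×0.659) = 630.48 g/s.
Recycle A = 0.341×630.48 = 214.99 g/s.

215 g/s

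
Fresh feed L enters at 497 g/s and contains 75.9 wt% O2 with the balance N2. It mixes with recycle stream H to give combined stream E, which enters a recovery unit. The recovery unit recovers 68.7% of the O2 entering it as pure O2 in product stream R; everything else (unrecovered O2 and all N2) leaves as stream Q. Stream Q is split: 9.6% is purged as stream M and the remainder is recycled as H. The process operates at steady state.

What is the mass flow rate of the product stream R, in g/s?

O2 in E: m_A = 497×0.759 + (1−0.096)·(1−0.687)·m_A, so m_A = 377.22/0.7170 = 526.08 g/s.
Product R = 0.687×526.08 = 361.42 g/s.

361.4 g/s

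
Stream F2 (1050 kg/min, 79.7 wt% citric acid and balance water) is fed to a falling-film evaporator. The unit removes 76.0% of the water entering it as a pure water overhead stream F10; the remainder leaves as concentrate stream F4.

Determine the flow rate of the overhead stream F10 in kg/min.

162 kg/min

water entering = 1050×0.203 = 213.15 kg/min; overhead removed = 0.760×213.15 = 161.99 kg/min.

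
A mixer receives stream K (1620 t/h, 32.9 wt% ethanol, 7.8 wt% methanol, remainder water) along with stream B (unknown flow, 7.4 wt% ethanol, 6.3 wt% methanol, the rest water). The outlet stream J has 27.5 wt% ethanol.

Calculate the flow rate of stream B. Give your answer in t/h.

435.2 t/h

Let B be the unknown flow. Total out = 1620 + B.
ethanol balance: 532.98 + 0.074·B = 0.275·(1620 + B)
(0.074 − 0.275)·B = 0.275×1620 − 532.98 = -87.48
B = -87.48 / -0.201 = 435.22 t/h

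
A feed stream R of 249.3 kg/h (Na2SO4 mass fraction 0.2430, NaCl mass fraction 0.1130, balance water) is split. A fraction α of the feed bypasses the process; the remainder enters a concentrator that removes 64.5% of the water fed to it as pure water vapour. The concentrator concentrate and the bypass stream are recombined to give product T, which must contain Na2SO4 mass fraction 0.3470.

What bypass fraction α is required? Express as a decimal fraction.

0.278

All 249.3×0.243 = 60.58 kg/h of Na2SO4 reaches T, so T = 60.58/0.347 = 174.58 kg/h and vapour = 74.718 kg/h.
The evaporator receives (1−α)·249.3 of feed at 0.644 water and removes 0.645 of that water:
0.645×0.644×(1−α)×249.3 = 74.718
(1−α) = 74.718/103.55 = 0.7215;  α = 0.2785.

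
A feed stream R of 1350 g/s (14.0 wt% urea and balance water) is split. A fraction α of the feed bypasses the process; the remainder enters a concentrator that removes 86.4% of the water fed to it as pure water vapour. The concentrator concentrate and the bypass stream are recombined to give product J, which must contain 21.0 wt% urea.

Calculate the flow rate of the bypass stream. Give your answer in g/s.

All 1350×0.140 = 189 g/s of urea reaches J, so J = 189/0.210 = 900 g/s and vapour = 450 g/s.
The evaporator receives (1−α)·1350 of feed at 0.860 water and removes 0.864 of that water:
0.864×0.860×(1−α)×1350 = 450
(1−α) = 450/1003.1 = 0.4486;  α = 0.5514.
Bypass flow = 0.5514×1350 = 744.38 g/s.

744.4 g/s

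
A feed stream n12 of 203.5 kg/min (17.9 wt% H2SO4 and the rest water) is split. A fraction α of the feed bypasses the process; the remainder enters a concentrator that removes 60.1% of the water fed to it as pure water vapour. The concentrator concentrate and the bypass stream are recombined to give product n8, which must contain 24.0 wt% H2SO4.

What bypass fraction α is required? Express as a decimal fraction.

All 203.5×0.179 = 36.426 kg/min of H2SO4 reaches n8, so n8 = 36.426/0.240 = 151.78 kg/min and vapour = 51.723 kg/min.
The evaporator receives (1−α)·203.5 of feed at 0.821 water and removes 0.601 of that water:
0.601×0.821×(1−α)×203.5 = 51.723
(1−α) = 51.723/100.41 = 0.5151;  α = 0.4849.

0.485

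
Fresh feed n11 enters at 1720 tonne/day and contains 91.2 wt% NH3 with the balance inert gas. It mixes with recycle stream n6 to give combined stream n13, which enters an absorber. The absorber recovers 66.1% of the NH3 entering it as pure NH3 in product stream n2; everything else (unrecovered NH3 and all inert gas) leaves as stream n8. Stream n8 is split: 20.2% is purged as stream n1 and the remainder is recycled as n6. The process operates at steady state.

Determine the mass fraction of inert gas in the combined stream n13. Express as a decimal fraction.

0.2584

inert gas enters only via n11 and leaves only via the purge: 1720×0.088 = 0.202×(inert gas in n8), and the absorber passes all inert gas, so inert gas in n13 = inert gas in n8 = 749.31 tonne/day.
NH3 in n13: m_A = 1720×0.912 + (1−0.202)·(1−0.661)·m_A, so m_A = 1568.6/0.7295 = 2150.4 tonne/day.
n13 = 2150.4 + 749.31 = 2899.7 tonne/day.
inert gas fraction in n13 = 749.31/2899.7 = 0.2584.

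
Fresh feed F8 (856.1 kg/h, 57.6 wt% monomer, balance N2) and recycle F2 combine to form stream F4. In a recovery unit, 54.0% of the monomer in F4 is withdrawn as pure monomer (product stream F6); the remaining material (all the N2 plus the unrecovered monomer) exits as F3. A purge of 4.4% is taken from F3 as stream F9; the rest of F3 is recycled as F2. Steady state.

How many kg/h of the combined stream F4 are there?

9130 kg/h

N2 enters only via F8 and leaves only via the purge: 856.1×0.424 = 0.044×(N2 in F3), and the recovery unit passes all N2, so N2 in F4 = N2 in F3 = 8249.7 kg/h.
monomer in F4: m_A = 856.1×0.576 + (1−0.044)·(1−0.540)·m_A, so m_A = 493.11/0.5602 = 880.18 kg/h.
F4 = 880.18 + 8249.7 = 9129.9 kg/h.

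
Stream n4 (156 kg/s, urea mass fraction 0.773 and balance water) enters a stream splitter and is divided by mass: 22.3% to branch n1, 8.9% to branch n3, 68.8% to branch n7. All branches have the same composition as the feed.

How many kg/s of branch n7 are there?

107.3 kg/s

Branch n7 flow = 0.688×156 = 107.33 kg/s.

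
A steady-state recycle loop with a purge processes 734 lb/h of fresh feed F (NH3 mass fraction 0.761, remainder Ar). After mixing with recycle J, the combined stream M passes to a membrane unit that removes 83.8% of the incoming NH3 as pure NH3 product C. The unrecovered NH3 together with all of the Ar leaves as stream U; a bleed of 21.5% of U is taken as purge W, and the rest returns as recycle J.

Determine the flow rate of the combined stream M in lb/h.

Ar enters only via F and leaves only via the purge: 734×0.239 = 0.215×(Ar in U), and the membrane unit passes all Ar, so Ar in M = Ar in U = 815.93 lb/h.
NH3 in M: m_A = 734×0.761 + (1−0.215)·(1−0.838)·m_A, so m_A = 558.57/0.8728 = 639.96 lb/h.
M = 639.96 + 815.93 = 1455.9 lb/h.

1456 lb/h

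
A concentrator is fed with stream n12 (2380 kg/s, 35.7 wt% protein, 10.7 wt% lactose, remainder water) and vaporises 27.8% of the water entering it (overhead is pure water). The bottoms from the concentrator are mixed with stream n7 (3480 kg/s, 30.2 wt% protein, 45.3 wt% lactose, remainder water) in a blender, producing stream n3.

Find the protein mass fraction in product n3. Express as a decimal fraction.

0.345

Vapour removed = 0.278×0.536×2380 = 354.64 kg/s; concentrate = 2025.4 kg/s.
protein reaching the mixer = 849.66 (from concentrate) + 3480×0.302 = 1900.6 kg/s.
Product flow = 2025.4 + 3480 = 5505.4 kg/s; protein fraction = 0.345.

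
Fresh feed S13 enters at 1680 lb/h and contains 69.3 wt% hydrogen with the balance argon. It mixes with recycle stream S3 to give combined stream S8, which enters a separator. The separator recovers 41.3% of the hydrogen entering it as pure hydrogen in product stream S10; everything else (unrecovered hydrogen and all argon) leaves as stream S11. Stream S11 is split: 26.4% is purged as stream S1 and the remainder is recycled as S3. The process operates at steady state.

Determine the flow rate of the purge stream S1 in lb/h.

argon enters only via S13 and leaves only via the purge: 1680×0.307 = 0.264×(argon in S11), and the separator passes all argon, so argon in S8 = argon in S11 = 1953.6 lb/h.
hydrogen in S8: m_A = 1680×0.693 + (1−0.264)·(1−0.413)·m_A, so m_A = 1164.2/0.5680 = 2049.8 lb/h.
S11 = (1−0.413)×2049.8 + 1953.6 = 3156.9 lb/h.
Purge S1 = 0.264×3156.9 = 833.42 lb/h.

833.4 lb/h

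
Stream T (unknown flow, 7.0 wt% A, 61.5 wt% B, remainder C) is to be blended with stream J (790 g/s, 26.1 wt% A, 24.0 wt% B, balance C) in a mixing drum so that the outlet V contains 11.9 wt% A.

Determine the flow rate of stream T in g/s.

Let T be the unknown flow. Total out = 790 + T.
A balance: 206.19 + 0.070·T = 0.119·(790 + T)
(0.070 − 0.119)·T = 0.119×790 − 206.19 = -112.18
T = -112.18 / -0.049 = 2289.4 g/s

2289 g/s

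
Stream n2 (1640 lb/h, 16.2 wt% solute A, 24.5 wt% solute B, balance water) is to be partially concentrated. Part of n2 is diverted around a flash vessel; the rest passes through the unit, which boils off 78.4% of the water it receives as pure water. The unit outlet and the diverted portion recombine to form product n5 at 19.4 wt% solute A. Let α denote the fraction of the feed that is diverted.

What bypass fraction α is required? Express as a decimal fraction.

0.645

All 1640×0.162 = 265.68 lb/h of solute A reaches n5, so n5 = 265.68/0.194 = 1369.5 lb/h and vapour = 270.52 lb/h.
The evaporator receives (1−α)·1640 of feed at 0.593 water and removes 0.784 of that water:
0.784×0.593×(1−α)×1640 = 270.52
(1−α) = 270.52/762.46 = 0.3548;  α = 0.6452.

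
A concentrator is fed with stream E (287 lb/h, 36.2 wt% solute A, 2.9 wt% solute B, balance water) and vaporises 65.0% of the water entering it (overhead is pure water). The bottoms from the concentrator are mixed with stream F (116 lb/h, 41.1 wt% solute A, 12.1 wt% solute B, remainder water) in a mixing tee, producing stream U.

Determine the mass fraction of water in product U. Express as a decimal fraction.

Vapour removed = 0.650×0.609×287 = 113.61 lb/h; concentrate = 173.39 lb/h.
water reaching the mixer = 61.174 (from concentrate) + 116×0.468 = 115.46 lb/h.
Product flow = 173.39 + 116 = 289.39 lb/h; water fraction = 0.3990.

0.3990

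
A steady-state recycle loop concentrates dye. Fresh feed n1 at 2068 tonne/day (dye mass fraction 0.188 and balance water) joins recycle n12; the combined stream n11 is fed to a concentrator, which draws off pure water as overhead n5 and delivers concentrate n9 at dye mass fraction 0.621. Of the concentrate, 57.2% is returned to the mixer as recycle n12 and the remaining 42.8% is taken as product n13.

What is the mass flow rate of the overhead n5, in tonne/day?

Overall dye balance (none leaves overhead): dye in fresh feed = dye in product, i.e. 2068×0.188 = (1−0.572)·n9·0.621.
n9 = 388.78/(0.621×0.428) = 1462.8 tonne/day.
Recycle n12 = 0.572×1462.8 = 836.7 tonne/day.
Combined feed n11 = 2068 + 836.7 = 2904.7 tonne/day.
Overhead n5 = n11 − n9 = 2904.7 − 1462.8 = 1441.9 tonne/day.

1442 tonne/day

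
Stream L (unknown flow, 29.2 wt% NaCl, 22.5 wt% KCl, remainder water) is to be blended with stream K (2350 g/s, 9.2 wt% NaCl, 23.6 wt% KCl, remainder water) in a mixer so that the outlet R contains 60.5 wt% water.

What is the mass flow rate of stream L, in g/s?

1291 g/s

Let L be the unknown flow. Total out = 2350 + L.
water balance: 1579.2 + 0.483·L = 0.605·(2350 + L)
(0.483 − 0.605)·L = 0.605×2350 − 1579.2 = -157.45
L = -157.45 / -0.122 = 1290.6 g/s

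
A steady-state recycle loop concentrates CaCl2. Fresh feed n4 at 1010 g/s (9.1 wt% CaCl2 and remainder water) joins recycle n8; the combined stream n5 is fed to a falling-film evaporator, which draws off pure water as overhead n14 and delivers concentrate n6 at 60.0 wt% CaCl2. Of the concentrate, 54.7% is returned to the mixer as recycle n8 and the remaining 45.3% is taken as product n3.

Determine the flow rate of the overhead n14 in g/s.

856.8 g/s

Overall CaCl2 balance (none leaves overhead): CaCl2 in fresh feed = CaCl2 in product, i.e. 1010×0.091 = (1−0.547)·n6·0.600.
n6 = 91.91/(0.600×0.453) = 338.15 g/s.
Recycle n8 = 0.547×338.15 = 184.97 g/s.
Combined feed n5 = 1010 + 184.97 = 1195 g/s.
Overhead n14 = n5 − n6 = 1195 − 338.15 = 856.82 g/s.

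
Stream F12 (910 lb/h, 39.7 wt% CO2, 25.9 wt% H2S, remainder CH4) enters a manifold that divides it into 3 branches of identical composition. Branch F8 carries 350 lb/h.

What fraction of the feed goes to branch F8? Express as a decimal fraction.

Fraction to F8 = 350/910 = 0.3846.

0.385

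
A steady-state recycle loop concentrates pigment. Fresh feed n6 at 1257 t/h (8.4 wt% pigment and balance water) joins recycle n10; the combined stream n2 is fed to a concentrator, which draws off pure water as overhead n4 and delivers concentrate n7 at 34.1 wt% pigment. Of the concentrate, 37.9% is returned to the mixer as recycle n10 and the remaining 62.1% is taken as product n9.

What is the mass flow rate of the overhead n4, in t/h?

947.4 t/h

Overall pigment balance (none leaves overhead): pigment in fresh feed = pigment in product, i.e. 1257×0.084 = (1−0.379)·n7·0.341.
n7 = 105.59/(0.341×0.621) = 498.62 t/h.
Recycle n10 = 0.379×498.62 = 188.98 t/h.
Combined feed n2 = 1257 + 188.98 = 1446 t/h.
Overhead n4 = n2 − n7 = 1446 − 498.62 = 947.36 t/h.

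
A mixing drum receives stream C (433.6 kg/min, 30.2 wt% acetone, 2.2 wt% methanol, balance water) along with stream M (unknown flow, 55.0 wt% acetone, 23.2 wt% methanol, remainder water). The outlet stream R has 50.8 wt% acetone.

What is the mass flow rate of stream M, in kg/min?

2127 kg/min

Let M be the unknown flow. Total out = 433.6 + M.
acetone balance: 130.95 + 0.550·M = 0.508·(433.6 + M)
(0.550 − 0.508)·M = 0.508×433.6 − 130.95 = 89.322
M = 89.322 / 0.042 = 2126.7 kg/min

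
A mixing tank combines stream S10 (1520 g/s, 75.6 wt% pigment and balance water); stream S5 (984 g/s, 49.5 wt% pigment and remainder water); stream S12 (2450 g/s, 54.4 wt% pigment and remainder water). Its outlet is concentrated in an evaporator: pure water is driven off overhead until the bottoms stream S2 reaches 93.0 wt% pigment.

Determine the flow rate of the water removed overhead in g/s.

1762 g/s

pigment entering = 1520×0.756 + 984×0.495 + 2450×0.544 = 2969 g/s.
All pigment reports to S2, so S2 = 2969/0.930 = 3192.5 g/s.
Total feed = 4954 g/s; overhead = 4954 − 3192.5 = 1761.5 g/s.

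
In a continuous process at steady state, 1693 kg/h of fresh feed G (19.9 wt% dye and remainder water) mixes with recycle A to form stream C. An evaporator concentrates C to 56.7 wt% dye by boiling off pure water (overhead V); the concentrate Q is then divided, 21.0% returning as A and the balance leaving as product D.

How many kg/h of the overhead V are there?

Overall dye balance (none leaves overhead): dye in fresh feed = dye in product, i.e. 1693×0.199 = (1−0.210)·Q·0.567.
Q = 336.91/(0.567×0.790) = 752.14 kg/h.
Recycle A = 0.210×752.14 = 157.95 kg/h.
Combined feed C = 1693 + 157.95 = 1850.9 kg/h.
Overhead V = C − Q = 1850.9 − 752.14 = 1098.8 kg/h.

1099 kg/h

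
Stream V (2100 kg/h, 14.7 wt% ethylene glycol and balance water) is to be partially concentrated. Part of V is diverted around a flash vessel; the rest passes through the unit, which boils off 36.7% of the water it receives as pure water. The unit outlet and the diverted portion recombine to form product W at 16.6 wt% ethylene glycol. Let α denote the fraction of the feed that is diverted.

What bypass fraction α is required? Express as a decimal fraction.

All 2100×0.147 = 308.7 kg/h of ethylene glycol reaches W, so W = 308.7/0.166 = 1859.6 kg/h and vapour = 240.36 kg/h.
The evaporator receives (1−α)·2100 of feed at 0.853 water and removes 0.367 of that water:
0.367×0.853×(1−α)×2100 = 240.36
(1−α) = 240.36/657.41 = 0.3656;  α = 0.6344.

0.634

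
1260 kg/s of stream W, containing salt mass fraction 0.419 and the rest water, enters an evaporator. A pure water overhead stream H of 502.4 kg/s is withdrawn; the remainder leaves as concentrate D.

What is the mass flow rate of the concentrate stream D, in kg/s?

Concentrate = 1260 − 502.4 = 757.6 kg/s.

757.6 kg/s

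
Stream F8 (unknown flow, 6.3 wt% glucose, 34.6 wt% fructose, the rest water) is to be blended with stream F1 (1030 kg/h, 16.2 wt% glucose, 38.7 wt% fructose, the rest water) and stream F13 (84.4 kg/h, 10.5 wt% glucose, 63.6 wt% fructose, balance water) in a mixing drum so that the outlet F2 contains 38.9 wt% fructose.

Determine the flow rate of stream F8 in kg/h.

436.9 kg/h

Let F8 be the unknown flow. Total out = 1114.4 + F8.
fructose balance: 452.29 + 0.346·F8 = 0.389·(1114.4 + F8)
(0.346 − 0.389)·F8 = 0.389×1114.4 − 452.29 = -18.787
F8 = -18.787 / -0.043 = 436.9 kg/h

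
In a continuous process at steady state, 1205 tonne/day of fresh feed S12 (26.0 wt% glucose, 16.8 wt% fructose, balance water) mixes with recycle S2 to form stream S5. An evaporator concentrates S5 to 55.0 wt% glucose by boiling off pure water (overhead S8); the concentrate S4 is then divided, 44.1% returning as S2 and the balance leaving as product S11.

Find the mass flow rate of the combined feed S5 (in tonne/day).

Overall glucose balance (none leaves overhead): glucose in fresh feed = glucose in product, i.e. 1205×0.260 = (1−0.441)·S4·0.550.
S4 = 313.3/(0.550×0.559) = 1019 tonne/day.
Recycle S2 = 0.441×1019 = 449.39 tonne/day.
Combined feed S5 = 1205 + 449.39 = 1654.4 tonne/day.

1654 tonne/day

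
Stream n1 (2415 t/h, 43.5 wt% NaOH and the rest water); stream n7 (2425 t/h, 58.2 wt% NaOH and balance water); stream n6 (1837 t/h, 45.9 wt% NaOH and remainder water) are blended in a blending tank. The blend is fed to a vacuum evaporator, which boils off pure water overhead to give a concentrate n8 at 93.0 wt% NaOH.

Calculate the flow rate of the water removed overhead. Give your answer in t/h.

NaOH entering = 2415×0.435 + 2425×0.582 + 1837×0.459 = 3305.1 t/h.
All NaOH reports to n8, so n8 = 3305.1/0.930 = 3553.8 t/h.
Total feed = 6677 t/h; overhead = 6677 − 3553.8 = 3123.2 t/h.

3123 t/h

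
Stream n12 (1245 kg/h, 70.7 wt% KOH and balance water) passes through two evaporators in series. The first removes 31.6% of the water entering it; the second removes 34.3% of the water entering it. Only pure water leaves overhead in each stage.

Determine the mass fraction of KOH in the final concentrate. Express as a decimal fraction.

0.8430

water in feed = 1245×0.293 = 364.78 kg/h.
After stage 1: water left = (1−0.316)×364.78 = 249.51; stream total = 1129.7 kg/h.
After stage 2: water left = (1−0.343)×249.51 = 163.93; final concentrate = 1044.1 kg/h.
KOH fraction = 880.21/1044.1 = 0.8430.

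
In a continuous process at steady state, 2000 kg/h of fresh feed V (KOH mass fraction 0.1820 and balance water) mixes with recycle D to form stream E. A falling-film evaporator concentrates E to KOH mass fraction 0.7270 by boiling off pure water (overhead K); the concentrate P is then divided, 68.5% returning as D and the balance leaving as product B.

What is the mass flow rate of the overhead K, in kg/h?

1499 kg/h

Overall KOH balance (none leaves overhead): KOH in fresh feed = KOH in product, i.e. 2000×0.182 = (1−0.685)·P·0.727.
P = 364/(0.727×0.315) = 1589.5 kg/h.
Recycle D = 0.685×1589.5 = 1088.8 kg/h.
Combined feed E = 2000 + 1088.8 = 3088.8 kg/h.
Overhead K = E − P = 3088.8 − 1589.5 = 1499.3 kg/h.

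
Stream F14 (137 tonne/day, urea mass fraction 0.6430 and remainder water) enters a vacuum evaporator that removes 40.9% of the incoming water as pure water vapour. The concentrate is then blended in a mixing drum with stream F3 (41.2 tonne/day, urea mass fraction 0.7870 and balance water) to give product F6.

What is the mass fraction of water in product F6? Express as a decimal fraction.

0.2382

Vapour removed = 0.409×0.357×137 = 20.004 tonne/day; concentrate = 117 tonne/day.
water reaching the mixer = 28.905 (from concentrate) + 41.2×0.213 = 37.681 tonne/day.
Product flow = 117 + 41.2 = 158.2 tonne/day; water fraction = 0.2382.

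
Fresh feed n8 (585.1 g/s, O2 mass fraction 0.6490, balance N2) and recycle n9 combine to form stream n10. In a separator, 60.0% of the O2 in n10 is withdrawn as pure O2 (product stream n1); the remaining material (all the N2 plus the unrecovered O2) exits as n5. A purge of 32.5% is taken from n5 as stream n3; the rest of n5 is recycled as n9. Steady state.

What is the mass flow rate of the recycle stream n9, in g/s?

N2 enters only via n8 and leaves only via the purge: 585.1×0.351 = 0.325×(N2 in n5), and the separator passes all N2, so N2 in n10 = N2 in n5 = 631.91 g/s.
O2 in n10: m_A = 585.1×0.649 + (1−0.325)·(1−0.600)·m_A, so m_A = 379.73/0.7300 = 520.18 g/s.
n5 = (1−0.600)×520.18 + 631.91 = 839.98 g/s.
Recycle n9 = (1−0.325)×839.98 = 566.99 g/s.

567 g/s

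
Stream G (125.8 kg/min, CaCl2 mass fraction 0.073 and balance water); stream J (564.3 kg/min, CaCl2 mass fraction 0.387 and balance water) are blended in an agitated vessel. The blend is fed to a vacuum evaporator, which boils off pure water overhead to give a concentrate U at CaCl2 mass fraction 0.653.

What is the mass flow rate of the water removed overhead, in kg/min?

341.6 kg/min

CaCl2 entering = 125.8×0.073 + 564.3×0.387 = 227.57 kg/min.
All CaCl2 reports to U, so U = 227.57/0.653 = 348.5 kg/min.
Total feed = 690.1 kg/min; overhead = 690.1 − 348.5 = 341.6 kg/min.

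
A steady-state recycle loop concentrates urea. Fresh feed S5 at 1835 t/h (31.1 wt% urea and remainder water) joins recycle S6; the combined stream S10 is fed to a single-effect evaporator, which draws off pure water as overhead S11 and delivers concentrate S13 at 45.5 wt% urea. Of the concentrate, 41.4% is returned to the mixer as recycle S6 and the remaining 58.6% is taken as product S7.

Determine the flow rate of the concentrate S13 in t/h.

Overall urea balance (none leaves overhead): urea in fresh feed = urea in product, i.e. 1835×0.311 = (1−0.414)·S13·0.455.
S13 = 570.68/(0.455×0.586) = 2140.4 t/h.

2140 t/h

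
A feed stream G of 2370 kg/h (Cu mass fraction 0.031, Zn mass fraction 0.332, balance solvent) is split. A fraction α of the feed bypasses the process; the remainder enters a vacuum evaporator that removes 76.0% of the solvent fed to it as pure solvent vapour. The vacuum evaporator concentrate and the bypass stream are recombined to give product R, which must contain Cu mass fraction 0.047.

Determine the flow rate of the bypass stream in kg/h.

All 2370×0.031 = 73.47 kg/h of Cu reaches R, so R = 73.47/0.047 = 1563.2 kg/h and vapour = 806.81 kg/h.
The evaporator receives (1−α)·2370 of feed at 0.637 solvent and removes 0.760 of that solvent:
0.760×0.637×(1−α)×2370 = 806.81
(1−α) = 806.81/1147.4 = 0.7032;  α = 0.2968.
Bypass flow = 0.2968×2370 = 703.45 kg/h.

703.5 kg/h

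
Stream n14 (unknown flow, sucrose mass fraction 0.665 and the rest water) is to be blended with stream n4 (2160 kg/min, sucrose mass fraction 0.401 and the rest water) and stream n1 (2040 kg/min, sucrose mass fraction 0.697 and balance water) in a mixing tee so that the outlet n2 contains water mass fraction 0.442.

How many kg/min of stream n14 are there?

Let n14 be the unknown flow. Total out = 4200 + n14.
water balance: 1912 + 0.335·n14 = 0.442·(4200 + n14)
(0.335 − 0.442)·n14 = 0.442×4200 − 1912 = -55.56
n14 = -55.56 / -0.107 = 519.25 kg/min

519.3 kg/min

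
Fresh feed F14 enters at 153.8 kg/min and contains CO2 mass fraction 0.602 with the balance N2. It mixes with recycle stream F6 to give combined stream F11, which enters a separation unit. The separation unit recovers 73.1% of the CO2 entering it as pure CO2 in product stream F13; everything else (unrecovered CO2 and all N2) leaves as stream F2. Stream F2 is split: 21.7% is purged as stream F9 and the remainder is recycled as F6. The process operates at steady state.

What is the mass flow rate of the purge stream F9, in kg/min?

N2 enters only via F14 and leaves only via the purge: 153.8×0.398 = 0.217×(N2 in F2), and the separation unit passes all N2, so N2 in F11 = N2 in F2 = 282.08 kg/min.
CO2 in F11: m_A = 153.8×0.602 + (1−0.217)·(1−0.731)·m_A, so m_A = 92.588/0.7894 = 117.29 kg/min.
F2 = (1−0.731)×117.29 + 282.08 = 313.64 kg/min.
Purge F9 = 0.217×313.64 = 68.059 kg/min.

68.06 kg/min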